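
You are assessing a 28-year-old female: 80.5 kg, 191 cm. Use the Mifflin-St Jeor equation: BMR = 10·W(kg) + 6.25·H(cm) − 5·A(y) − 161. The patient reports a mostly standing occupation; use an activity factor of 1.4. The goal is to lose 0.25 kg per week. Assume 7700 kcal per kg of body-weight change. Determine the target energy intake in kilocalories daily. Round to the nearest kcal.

2102 kilocalories daily

Mifflin-St Jeor (female): BMR = 10(80.5) + 6.25(191) − 5(28) − 161 = 805 + 1193.75 − 140 − 161 = 1697.75 kcal/day.
TEE = 1697.75 × 1.4 = 2376.85 kcal/day.
Required daily deficit = 0.25 × 7700 ÷ 7 = 275 kcal/day.
Target intake = 2376.85 − 275 = 2101.85 kcal/day.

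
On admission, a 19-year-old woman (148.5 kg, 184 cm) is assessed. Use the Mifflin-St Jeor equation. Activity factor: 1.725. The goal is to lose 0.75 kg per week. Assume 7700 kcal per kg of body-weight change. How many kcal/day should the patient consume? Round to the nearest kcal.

3279 kcal/day

Mifflin-St Jeor (female): BMR = 10(148.5) + 6.25(184) − 5(19) − 161 = 1485 + 1150 − 95 − 161 = 2379 kcal/day.
TEE = 2379 × 1.725 = 4103.775 kcal/day.
Required daily deficit = 0.75 × 7700 ÷ 7 = 825 kcal/day.
Target intake = 4103.775 − 825 = 3278.775 kcal/day.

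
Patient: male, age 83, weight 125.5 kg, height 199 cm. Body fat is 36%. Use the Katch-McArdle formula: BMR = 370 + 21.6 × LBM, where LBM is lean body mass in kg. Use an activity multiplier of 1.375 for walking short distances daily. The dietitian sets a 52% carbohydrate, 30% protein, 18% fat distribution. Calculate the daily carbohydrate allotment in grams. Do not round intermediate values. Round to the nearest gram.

LBM = 125.5 × (1 − 0.36) = 80.32 kg. Katch-McArdle: BMR = 370 + 21.6 × 80.32 = 2104.912 kcal/day.
TEE = 2104.912 × 1.375 = 2894.254 kcal/day.
Carbohydrate energy = 52% × 2894.254 = 1505.0121 kcal.
Carbohydrate = 1505.0121 ÷ 4 kcal/g = 376.253 g.

376 g/day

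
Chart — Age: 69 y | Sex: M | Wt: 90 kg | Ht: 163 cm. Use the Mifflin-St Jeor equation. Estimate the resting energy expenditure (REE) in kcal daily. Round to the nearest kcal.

Mifflin-St Jeor (male): BMR = 10(90) + 6.25(163) − 5(69) + 5 = 900 + 1018.75 − 345 + 5 = 1578.75 kcal/day.

1579 kcal daily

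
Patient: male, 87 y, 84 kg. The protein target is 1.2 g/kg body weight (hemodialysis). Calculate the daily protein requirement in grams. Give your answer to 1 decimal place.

100.8 g/day

Protein = 1.2 g/kg × 84 kg = 100.8 g/day.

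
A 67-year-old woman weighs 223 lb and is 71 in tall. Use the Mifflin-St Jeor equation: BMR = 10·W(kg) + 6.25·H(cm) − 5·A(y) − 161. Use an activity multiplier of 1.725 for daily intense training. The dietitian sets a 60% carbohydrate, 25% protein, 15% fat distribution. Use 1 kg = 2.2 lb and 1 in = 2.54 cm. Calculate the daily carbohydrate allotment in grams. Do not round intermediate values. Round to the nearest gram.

Convert to metric: weight = 223 ÷ 2.2 = 101.3636 kg; height = 71 × 2.54 = 180.34 cm.
Mifflin-St Jeor (female): BMR = 10(101.3636) + 6.25(180.34) − 5(67) − 161 = 1013.6364 + 1127.125 − 335 − 161 = 1644.7614 kcal/day.
TEE = 1644.7614 × 1.725 = 2837.2134 kcal/day.
Carbohydrate energy = 60% × 2837.2134 = 1702.328 kcal.
Carbohydrate = 1702.328 ÷ 4 kcal/g = 425.582 g.

426 g/day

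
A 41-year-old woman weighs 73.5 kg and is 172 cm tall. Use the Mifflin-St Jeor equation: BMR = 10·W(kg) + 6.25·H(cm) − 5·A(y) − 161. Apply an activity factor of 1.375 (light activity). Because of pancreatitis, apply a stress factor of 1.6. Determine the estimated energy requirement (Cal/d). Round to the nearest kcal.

3177 Cal/d

Mifflin-St Jeor (female): BMR = 10(73.5) + 6.25(172) − 5(41) − 161 = 735 + 1075 − 205 − 161 = 1444 kcal/day.
TEE = BMR × activity factor = 1444 × 1.375 = 1985.5 kcal/day.
Apply stress factor: 1985.5 × 1.6 = 3176.8 kcal/day.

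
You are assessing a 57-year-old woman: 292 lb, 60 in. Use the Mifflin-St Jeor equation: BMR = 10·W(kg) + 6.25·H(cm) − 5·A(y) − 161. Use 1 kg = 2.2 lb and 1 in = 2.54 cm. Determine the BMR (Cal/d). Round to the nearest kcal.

1834 Cal/d

Convert to metric: weight = 292 ÷ 2.2 = 132.7273 kg; height = 60 × 2.54 = 152.4 cm.
Mifflin-St Jeor (female): BMR = 10(132.7273) + 6.25(152.4) − 5(57) − 161 = 1327.2727 + 952.5 − 285 − 161 = 1833.7727 kcal/day.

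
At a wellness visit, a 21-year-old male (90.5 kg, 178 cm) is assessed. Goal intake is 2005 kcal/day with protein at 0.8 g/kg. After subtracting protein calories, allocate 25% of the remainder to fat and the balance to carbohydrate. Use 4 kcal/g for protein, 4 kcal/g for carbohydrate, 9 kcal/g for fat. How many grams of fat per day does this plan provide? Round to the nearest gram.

Protein = 0.8 × 90.5 = 72.4 g → 72.4 × 4 = 289.6 kcal.
Non-protein calories = 2005 − 289.6 = 1715.4 kcal.
Fat: 25% × 1715.4 = 428.85 kcal; carbohydrate: 1286.55 kcal.
Fat: 428.85 kcal ÷ 9 kcal/g = 47.65 g.

48 g/day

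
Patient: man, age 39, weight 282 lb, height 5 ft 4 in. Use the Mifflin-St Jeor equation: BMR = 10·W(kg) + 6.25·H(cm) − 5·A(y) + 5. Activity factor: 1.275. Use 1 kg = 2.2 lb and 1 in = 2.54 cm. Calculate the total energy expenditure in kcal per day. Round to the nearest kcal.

Convert to metric: weight = 282 ÷ 2.2 = 128.1818 kg; height = (5×12 + 4) × 2.54 = 64 × 2.54 = 162.56 cm.
Mifflin-St Jeor (male): BMR = 10(128.1818) + 6.25(162.56) − 5(39) + 5 = 1281.8182 + 1016 − 195 + 5 = 2107.8182 kcal/day.
TEE = BMR × activity factor = 2107.8182 × 1.275 = 2687.4682 kcal/day.

2687 kcal per day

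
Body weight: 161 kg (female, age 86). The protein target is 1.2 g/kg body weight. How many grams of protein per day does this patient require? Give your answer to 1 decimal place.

Protein = 1.2 g/kg × 161 kg = 193.2 g/day.

193.2 g/day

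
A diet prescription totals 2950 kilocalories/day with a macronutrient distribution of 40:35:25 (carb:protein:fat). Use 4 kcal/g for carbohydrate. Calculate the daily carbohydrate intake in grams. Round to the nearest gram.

295 g/day

Carbohydrate energy = 40% × 2950 = 1180 kcal.
At 4 kcal/g: 1180 ÷ 4 = 295 g.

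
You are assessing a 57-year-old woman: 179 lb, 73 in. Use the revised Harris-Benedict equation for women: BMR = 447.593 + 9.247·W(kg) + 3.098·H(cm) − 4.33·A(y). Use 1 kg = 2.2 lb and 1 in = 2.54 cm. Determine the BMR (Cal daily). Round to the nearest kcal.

1528 Cal daily

Convert to metric: weight = 179 ÷ 2.2 = 81.3636 kg; height = 73 × 2.54 = 185.42 cm.
Harris-Benedict: BMR = 447.593 + 9.247(81.3636) + 3.098(185.42) − 4.33(57) = 1527.5837 kcal/day.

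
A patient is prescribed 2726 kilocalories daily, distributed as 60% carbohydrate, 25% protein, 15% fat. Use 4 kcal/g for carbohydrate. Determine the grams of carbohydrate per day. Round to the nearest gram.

Carbohydrate energy = 60% × 2726 = 1635.6 kcal.
At 4 kcal/g: 1635.6 ÷ 4 = 408.9 g.

409 g/day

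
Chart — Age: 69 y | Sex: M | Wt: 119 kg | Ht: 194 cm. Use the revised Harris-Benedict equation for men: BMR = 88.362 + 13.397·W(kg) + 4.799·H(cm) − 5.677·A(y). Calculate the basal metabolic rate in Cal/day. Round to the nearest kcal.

Harris-Benedict: BMR = 88.362 + 13.397(119) + 4.799(194) − 5.677(69) = 2221.898 kcal/day.

2222 Cal/day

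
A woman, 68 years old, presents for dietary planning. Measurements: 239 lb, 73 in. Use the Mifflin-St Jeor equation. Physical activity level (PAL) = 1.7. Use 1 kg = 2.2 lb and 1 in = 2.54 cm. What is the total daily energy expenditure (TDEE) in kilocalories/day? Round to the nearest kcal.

Convert to metric: weight = 239 ÷ 2.2 = 108.6364 kg; height = 73 × 2.54 = 185.42 cm.
Mifflin-St Jeor (female): BMR = 10(108.6364) + 6.25(185.42) − 5(68) − 161 = 1086.3636 + 1158.875 − 340 − 161 = 1744.2386 kcal/day.
TEE = BMR × activity factor = 1744.2386 × 1.7 = 2965.2057 kcal/day.

2965 kilocalories/day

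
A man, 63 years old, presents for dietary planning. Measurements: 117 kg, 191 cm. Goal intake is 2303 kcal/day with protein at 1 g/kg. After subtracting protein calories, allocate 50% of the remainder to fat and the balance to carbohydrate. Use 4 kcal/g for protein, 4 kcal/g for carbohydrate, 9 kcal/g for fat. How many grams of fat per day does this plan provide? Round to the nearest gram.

Protein = 1 × 117 = 117 g → 117 × 4 = 468 kcal.
Non-protein calories = 2303 − 468 = 1835 kcal.
Fat: 50% × 1835 = 917.5 kcal; carbohydrate: 917.5 kcal.
Fat: 917.5 kcal ÷ 9 kcal/g = 101.9444 g.

102 g/day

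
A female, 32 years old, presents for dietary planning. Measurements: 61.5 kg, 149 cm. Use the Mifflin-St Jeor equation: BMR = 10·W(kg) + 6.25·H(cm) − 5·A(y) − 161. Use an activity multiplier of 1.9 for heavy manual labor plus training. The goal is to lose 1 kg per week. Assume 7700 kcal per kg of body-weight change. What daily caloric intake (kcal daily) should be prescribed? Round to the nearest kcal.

Mifflin-St Jeor (female): BMR = 10(61.5) + 6.25(149) − 5(32) − 161 = 615 + 931.25 − 160 − 161 = 1225.25 kcal/day.
TEE = 1225.25 × 1.9 = 2327.975 kcal/day.
Required daily deficit = 1 × 7700 ÷ 7 = 1100 kcal/day.
Target intake = 2327.975 − 1100 = 1227.975 kcal/day.

1228 kcal daily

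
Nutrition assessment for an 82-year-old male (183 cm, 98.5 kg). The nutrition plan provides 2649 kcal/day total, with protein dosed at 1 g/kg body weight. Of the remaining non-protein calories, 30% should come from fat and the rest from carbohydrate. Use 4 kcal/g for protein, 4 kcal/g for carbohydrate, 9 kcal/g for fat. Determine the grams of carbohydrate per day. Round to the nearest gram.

395 g/day

Protein = 1 × 98.5 = 98.5 g → 98.5 × 4 = 394 kcal.
Non-protein calories = 2649 − 394 = 2255 kcal.
Fat: 30% × 2255 = 676.5 kcal; carbohydrate: 1578.5 kcal.
Carbohydrate: 1578.5 kcal ÷ 4 kcal/g = 394.625 g.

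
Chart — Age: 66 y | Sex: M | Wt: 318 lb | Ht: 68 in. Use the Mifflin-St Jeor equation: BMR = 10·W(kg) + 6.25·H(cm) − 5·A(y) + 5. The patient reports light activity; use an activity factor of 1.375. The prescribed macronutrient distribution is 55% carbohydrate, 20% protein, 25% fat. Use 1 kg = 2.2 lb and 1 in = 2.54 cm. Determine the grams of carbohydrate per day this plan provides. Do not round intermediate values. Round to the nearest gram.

Convert to metric: weight = 318 ÷ 2.2 = 144.5455 kg; height = 68 × 2.54 = 172.72 cm.
Mifflin-St Jeor (male): BMR = 10(144.5455) + 6.25(172.72) − 5(66) + 5 = 1445.4545 + 1079.5 − 330 + 5 = 2199.9545 kcal/day.
TEE = 2199.9545 × 1.375 = 3024.9375 kcal/day.
Carbohydrate energy = 55% × 3024.9375 = 1663.7156 kcal.
Carbohydrate = 1663.7156 ÷ 4 kcal/g = 415.9289 g.

416 g/day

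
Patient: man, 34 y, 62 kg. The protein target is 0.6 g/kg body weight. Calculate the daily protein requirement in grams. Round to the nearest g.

37 g/day

Protein = 0.6 g/kg × 62 kg = 37.2 g/day.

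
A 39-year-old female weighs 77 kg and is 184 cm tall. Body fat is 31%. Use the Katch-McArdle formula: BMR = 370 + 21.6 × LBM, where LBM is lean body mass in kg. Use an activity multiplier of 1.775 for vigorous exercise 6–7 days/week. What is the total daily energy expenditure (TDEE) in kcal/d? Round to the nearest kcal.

2694 kcal/d

LBM = 77 × (1 − 0.31) = 53.13 kg. Katch-McArdle: BMR = 370 + 21.6 × 53.13 = 1517.608 kcal/day.
TEE = BMR × activity factor = 1517.608 × 1.775 = 2693.7542 kcal/day.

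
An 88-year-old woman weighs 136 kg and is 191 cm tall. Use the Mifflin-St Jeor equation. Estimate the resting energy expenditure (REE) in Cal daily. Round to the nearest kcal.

Mifflin-St Jeor (female): BMR = 10(136) + 6.25(191) − 5(88) − 161 = 1360 + 1193.75 − 440 − 161 = 1952.75 kcal/day.

1953 Cal daily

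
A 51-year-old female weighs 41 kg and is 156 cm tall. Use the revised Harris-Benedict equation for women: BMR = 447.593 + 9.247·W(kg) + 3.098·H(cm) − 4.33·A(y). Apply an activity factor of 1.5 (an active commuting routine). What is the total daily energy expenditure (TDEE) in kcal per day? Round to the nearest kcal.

1634 kcal per day

Harris-Benedict: BMR = 447.593 + 9.247(41) + 3.098(156) − 4.33(51) = 1089.178 kcal/day.
TEE = BMR × activity factor = 1089.178 × 1.5 = 1633.767 kcal/day.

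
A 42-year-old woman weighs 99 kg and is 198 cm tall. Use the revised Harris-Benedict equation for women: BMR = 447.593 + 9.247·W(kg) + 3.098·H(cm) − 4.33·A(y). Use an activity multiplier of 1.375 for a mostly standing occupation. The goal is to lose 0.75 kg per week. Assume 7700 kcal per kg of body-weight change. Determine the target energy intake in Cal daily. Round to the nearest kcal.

Harris-Benedict: BMR = 447.593 + 9.247(99) + 3.098(198) − 4.33(42) = 1794.59 kcal/day.
TEE = 1794.59 × 1.375 = 2467.5613 kcal/day.
Required daily deficit = 0.75 × 7700 ÷ 7 = 825 kcal/day.
Target intake = 2467.5613 − 825 = 1642.5613 kcal/day.

1643 Cal daily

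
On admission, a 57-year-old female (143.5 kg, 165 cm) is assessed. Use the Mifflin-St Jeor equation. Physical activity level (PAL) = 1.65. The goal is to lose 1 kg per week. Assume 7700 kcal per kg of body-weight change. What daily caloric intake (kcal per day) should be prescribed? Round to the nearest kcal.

2233 kcal per day

Mifflin-St Jeor (female): BMR = 10(143.5) + 6.25(165) − 5(57) − 161 = 1435 + 1031.25 − 285 − 161 = 2020.25 kcal/day.
TEE = 2020.25 × 1.65 = 3333.4125 kcal/day.
Required daily deficit = 1 × 7700 ÷ 7 = 1100 kcal/day.
Target intake = 3333.4125 − 1100 = 2233.4125 kcal/day.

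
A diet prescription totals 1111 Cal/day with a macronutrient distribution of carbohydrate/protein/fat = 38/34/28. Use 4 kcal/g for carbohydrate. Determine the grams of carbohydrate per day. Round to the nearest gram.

Carbohydrate energy = 38% × 1111 = 422.18 kcal.
At 4 kcal/g: 422.18 ÷ 4 = 105.545 g.

106 g/day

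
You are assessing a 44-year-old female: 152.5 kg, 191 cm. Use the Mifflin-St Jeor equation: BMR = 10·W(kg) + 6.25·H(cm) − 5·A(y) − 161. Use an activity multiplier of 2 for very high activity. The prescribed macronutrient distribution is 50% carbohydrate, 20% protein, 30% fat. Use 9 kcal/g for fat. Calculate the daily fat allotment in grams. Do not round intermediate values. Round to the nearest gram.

Mifflin-St Jeor (female): BMR = 10(152.5) + 6.25(191) − 5(44) − 161 = 1525 + 1193.75 − 220 − 161 = 2337.75 kcal/day.
TEE = 2337.75 × 2 = 4675.5 kcal/day.
Fat energy = 30% × 4675.5 = 1402.65 kcal.
Fat = 1402.65 ÷ 9 kcal/g = 155.85 g.

156 g/day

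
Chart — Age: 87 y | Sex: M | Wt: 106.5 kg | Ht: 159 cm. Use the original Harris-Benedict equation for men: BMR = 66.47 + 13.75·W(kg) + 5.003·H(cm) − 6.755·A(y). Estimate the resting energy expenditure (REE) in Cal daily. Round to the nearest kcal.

1739 Cal daily

Harris-Benedict: BMR = 66.47 + 13.75(106.5) + 5.003(159) − 6.755(87) = 1738.637 kcal/day.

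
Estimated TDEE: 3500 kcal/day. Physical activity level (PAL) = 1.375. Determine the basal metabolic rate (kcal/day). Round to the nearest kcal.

BMR = TEE ÷ activity factor = 3500 ÷ 1.375 = 2545.4545 kcal/day.

2545 kcal/day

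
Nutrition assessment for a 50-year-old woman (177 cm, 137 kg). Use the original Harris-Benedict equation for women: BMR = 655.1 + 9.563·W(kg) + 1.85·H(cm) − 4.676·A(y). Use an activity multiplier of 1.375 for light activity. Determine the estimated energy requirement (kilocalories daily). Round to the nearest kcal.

2831 kilocalories daily

Harris-Benedict: BMR = 655.1 + 9.563(137) + 1.85(177) − 4.676(50) = 2058.881 kcal/day.
TEE = BMR × activity factor = 2058.881 × 1.375 = 2830.9614 kcal/day.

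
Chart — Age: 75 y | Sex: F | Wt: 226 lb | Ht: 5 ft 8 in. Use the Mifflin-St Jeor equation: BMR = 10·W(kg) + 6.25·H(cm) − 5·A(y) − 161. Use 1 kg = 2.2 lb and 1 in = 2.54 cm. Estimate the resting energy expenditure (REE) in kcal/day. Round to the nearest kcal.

1571 kcal/day

Convert to metric: weight = 226 ÷ 2.2 = 102.7273 kg; height = (5×12 + 8) × 2.54 = 68 × 2.54 = 172.72 cm.
Mifflin-St Jeor (female): BMR = 10(102.7273) + 6.25(172.72) − 5(75) − 161 = 1027.2727 + 1079.5 − 375 − 161 = 1570.7727 kcal/day.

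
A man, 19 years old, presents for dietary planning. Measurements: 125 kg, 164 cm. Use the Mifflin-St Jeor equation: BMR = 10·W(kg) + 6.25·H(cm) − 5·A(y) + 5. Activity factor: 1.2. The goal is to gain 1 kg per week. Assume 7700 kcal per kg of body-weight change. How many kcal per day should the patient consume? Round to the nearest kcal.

Mifflin-St Jeor (male): BMR = 10(125) + 6.25(164) − 5(19) + 5 = 1250 + 1025 − 95 + 5 = 2185 kcal/day.
TEE = 2185 × 1.2 = 2622 kcal/day.
Required daily surplus = 1 × 7700 ÷ 7 = 1100 kcal/day.
Target intake = 2622 + 1100 = 3722 kcal/day.

3722 kcal per day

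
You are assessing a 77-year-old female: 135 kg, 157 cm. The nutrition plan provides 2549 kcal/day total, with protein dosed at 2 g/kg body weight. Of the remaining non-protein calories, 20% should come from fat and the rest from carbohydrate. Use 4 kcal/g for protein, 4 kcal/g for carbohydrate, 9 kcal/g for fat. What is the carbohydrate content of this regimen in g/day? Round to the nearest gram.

294 g/day

Protein = 2 × 135 = 270 g → 270 × 4 = 1080 kcal.
Non-protein calories = 2549 − 1080 = 1469 kcal.
Fat: 20% × 1469 = 293.8 kcal; carbohydrate: 1175.2 kcal.
Carbohydrate: 1175.2 kcal ÷ 4 kcal/g = 293.8 g.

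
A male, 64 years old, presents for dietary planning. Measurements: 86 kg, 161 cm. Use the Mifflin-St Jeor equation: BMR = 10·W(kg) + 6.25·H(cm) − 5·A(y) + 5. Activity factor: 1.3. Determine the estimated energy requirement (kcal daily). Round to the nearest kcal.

Mifflin-St Jeor (male): BMR = 10(86) + 6.25(161) − 5(64) + 5 = 860 + 1006.25 − 320 + 5 = 1551.25 kcal/day.
TEE = BMR × activity factor = 1551.25 × 1.3 = 2016.625 kcal/day.

2017 kcal daily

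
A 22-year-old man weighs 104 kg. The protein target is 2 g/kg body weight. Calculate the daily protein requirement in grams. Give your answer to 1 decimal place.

Protein = 2 g/kg × 104 kg = 208 g/day.

208.0 g/day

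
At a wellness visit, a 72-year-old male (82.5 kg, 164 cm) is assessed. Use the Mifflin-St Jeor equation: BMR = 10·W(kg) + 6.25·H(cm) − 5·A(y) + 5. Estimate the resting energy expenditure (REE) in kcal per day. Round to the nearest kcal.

Mifflin-St Jeor (male): BMR = 10(82.5) + 6.25(164) − 5(72) + 5 = 825 + 1025 − 360 + 5 = 1495 kcal/day.

1495 kcal per day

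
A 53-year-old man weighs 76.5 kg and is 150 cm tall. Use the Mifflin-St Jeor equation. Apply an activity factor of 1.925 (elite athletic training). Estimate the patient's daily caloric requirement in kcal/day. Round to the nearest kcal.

Mifflin-St Jeor (male): BMR = 10(76.5) + 6.25(150) − 5(53) + 5 = 765 + 937.5 − 265 + 5 = 1442.5 kcal/day.
TEE = BMR × activity factor = 1442.5 × 1.925 = 2776.8125 kcal/day.

2777 kcal/day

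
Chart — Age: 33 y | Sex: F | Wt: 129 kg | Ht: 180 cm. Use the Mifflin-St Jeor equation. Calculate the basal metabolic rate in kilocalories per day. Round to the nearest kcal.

2089 kilocalories per day

Mifflin-St Jeor (female): BMR = 10(129) + 6.25(180) − 5(33) − 161 = 1290 + 1125 − 165 − 161 = 2089 kcal/day.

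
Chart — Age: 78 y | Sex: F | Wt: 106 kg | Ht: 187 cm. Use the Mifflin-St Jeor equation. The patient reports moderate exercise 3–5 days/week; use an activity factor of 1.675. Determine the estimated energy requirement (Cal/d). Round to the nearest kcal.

Mifflin-St Jeor (female): BMR = 10(106) + 6.25(187) − 5(78) − 161 = 1060 + 1168.75 − 390 − 161 = 1677.75 kcal/day.
TEE = BMR × activity factor = 1677.75 × 1.675 = 2810.2313 kcal/day.

2810 Cal/d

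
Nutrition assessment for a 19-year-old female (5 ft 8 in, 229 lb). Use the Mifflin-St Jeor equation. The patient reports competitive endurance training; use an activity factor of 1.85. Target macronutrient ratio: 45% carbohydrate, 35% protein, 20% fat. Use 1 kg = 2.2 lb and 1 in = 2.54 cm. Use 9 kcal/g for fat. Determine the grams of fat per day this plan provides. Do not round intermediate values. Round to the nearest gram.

Convert to metric: weight = 229 ÷ 2.2 = 104.0909 kg; height = (5×12 + 8) × 2.54 = 68 × 2.54 = 172.72 cm.
Mifflin-St Jeor (female): BMR = 10(104.0909) + 6.25(172.72) − 5(19) − 161 = 1040.9091 + 1079.5 − 95 − 161 = 1864.4091 kcal/day.
TEE = 1864.4091 × 1.85 = 3449.1568 kcal/day.
Fat energy = 20% × 3449.1568 = 689.8314 kcal.
Fat = 689.8314 ÷ 9 kcal/g = 76.6479 g.

77 g/day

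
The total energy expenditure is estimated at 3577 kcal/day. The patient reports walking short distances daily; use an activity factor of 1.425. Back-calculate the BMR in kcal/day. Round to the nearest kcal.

2510 kcal/day

BMR = TEE ÷ activity factor = 3577 ÷ 1.425 = 2510.1754 kcal/day.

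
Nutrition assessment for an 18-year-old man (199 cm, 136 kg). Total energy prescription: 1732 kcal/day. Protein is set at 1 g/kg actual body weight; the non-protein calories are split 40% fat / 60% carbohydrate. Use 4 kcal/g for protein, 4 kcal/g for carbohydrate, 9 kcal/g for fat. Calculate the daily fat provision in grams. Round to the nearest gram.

Protein = 1 × 136 = 136 g → 136 × 4 = 544 kcal.
Non-protein calories = 1732 − 544 = 1188 kcal.
Fat: 40% × 1188 = 475.2 kcal; carbohydrate: 712.8 kcal.
Fat: 475.2 kcal ÷ 9 kcal/g = 52.8 g.

53 g/day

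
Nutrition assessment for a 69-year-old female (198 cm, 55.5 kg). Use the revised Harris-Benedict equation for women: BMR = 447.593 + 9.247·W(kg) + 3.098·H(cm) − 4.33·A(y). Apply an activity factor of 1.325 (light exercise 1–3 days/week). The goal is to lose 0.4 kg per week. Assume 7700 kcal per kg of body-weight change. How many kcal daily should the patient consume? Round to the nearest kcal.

1250 kcal daily

Harris-Benedict: BMR = 447.593 + 9.247(55.5) + 3.098(198) − 4.33(69) = 1275.4355 kcal/day.
TEE = 1275.4355 × 1.325 = 1689.952 kcal/day.
Required daily deficit = 0.4 × 7700 ÷ 7 = 440 kcal/day.
Target intake = 1689.952 − 440 = 1249.952 kcal/day.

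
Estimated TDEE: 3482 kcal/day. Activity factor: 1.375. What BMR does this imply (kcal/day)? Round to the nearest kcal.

BMR = TEE ÷ activity factor = 3482 ÷ 1.375 = 2532.3636 kcal/day.

2532 kcal/day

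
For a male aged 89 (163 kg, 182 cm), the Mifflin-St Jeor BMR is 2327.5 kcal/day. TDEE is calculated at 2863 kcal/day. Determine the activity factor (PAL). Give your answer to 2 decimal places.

Activity factor = TEE ÷ BMR = 2863 ÷ 2327.5 = 1.23.

1.23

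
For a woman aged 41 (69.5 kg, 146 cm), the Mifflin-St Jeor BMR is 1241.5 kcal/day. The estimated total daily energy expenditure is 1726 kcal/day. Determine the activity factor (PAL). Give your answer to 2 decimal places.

1.39

Activity factor = TEE ÷ BMR = 1726 ÷ 1241.5 = 1.39.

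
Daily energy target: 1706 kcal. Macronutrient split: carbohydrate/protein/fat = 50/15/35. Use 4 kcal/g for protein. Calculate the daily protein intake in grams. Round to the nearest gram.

64 g/day

Protein energy = 15% × 1706 = 255.9 kcal.
At 4 kcal/g: 255.9 ÷ 4 = 63.975 g.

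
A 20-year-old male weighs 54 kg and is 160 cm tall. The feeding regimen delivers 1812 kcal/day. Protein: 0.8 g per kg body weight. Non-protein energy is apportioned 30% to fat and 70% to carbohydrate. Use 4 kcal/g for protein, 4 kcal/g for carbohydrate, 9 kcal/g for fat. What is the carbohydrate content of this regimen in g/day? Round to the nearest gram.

287 g/day

Protein = 0.8 × 54 = 43.2 g → 43.2 × 4 = 172.8 kcal.
Non-protein calories = 1812 − 172.8 = 1639.2 kcal.
Fat: 30% × 1639.2 = 491.76 kcal; carbohydrate: 1147.44 kcal.
Carbohydrate: 1147.44 kcal ÷ 4 kcal/g = 286.86 g.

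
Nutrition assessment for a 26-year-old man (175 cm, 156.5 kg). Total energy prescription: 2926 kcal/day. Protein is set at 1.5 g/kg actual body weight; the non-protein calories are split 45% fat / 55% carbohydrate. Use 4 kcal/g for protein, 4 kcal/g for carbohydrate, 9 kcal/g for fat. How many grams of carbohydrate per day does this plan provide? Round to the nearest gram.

Protein = 1.5 × 156.5 = 234.75 g → 234.75 × 4 = 939 kcal.
Non-protein calories = 2926 − 939 = 1987 kcal.
Fat: 45% × 1987 = 894.15 kcal; carbohydrate: 1092.85 kcal.
Carbohydrate: 1092.85 kcal ÷ 4 kcal/g = 273.2125 g.

273 g/day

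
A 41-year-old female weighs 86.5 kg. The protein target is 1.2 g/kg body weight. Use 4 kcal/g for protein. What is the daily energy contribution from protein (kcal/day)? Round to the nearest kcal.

Protein = 1.2 g/kg × 86.5 kg = 103.8 g/day.
Protein energy = 103.8 g × 4 kcal/g = 415.2 kcal/day.

415 kcal/day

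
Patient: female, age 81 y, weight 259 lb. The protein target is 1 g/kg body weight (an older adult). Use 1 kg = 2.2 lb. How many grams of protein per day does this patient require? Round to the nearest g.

118 g/day

Weight in kg = 259 ÷ 2.2 = 117.7273 kg.
Protein = 1 g/kg × 117.7273 kg = 117.7273 g/day.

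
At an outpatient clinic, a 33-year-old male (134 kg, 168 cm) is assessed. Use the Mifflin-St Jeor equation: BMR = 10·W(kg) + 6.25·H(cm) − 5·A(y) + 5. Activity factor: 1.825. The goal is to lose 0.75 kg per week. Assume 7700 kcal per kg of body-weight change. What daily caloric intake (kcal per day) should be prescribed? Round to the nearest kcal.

Mifflin-St Jeor (male): BMR = 10(134) + 6.25(168) − 5(33) + 5 = 1340 + 1050 − 165 + 5 = 2230 kcal/day.
TEE = 2230 × 1.825 = 4069.75 kcal/day.
Required daily deficit = 0.75 × 7700 ÷ 7 = 825 kcal/day.
Target intake = 4069.75 − 825 = 3244.75 kcal/day.

3245 kcal per day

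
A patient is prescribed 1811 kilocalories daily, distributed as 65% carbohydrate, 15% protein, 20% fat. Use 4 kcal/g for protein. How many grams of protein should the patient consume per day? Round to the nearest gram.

68 g/day

Protein energy = 15% × 1811 = 271.65 kcal.
At 4 kcal/g: 271.65 ÷ 4 = 67.9125 g.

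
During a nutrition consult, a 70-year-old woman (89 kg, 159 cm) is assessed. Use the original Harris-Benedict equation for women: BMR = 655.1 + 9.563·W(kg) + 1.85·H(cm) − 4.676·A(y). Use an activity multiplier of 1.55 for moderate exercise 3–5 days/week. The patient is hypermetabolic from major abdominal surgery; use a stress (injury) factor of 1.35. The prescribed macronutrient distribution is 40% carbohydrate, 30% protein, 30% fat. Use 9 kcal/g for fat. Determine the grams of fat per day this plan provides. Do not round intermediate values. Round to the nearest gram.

Harris-Benedict: BMR = 655.1 + 9.563(89) + 1.85(159) − 4.676(70) = 1473.037 kcal/day.
TEE = 1473.037 × 1.55 = 2283.2074 kcal/day.
With stress factor 1.35: 2283.2074 × 1.35 = 3082.3299 kcal/day.
Fat energy = 30% × 3082.3299 = 924.699 kcal.
Fat = 924.699 ÷ 9 kcal/g = 102.7443 g.

103 g/day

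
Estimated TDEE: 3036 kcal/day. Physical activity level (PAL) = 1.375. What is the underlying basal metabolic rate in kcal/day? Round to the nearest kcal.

2208 kcal/day

BMR = TEE ÷ activity factor = 3036 ÷ 1.375 = 2208 kcal/day.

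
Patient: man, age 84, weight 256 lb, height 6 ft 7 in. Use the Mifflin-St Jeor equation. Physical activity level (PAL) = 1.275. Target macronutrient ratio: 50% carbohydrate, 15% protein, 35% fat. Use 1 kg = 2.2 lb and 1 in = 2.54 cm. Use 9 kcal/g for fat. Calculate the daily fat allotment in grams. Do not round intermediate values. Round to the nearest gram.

Convert to metric: weight = 256 ÷ 2.2 = 116.3636 kg; height = (6×12 + 7) × 2.54 = 79 × 2.54 = 200.66 cm.
Mifflin-St Jeor (male): BMR = 10(116.3636) + 6.25(200.66) − 5(84) + 5 = 1163.6364 + 1254.125 − 420 + 5 = 2002.7614 kcal/day.
TEE = 2002.7614 × 1.275 = 2553.5207 kcal/day.
Fat energy = 35% × 2553.5207 = 893.7323 kcal.
Fat = 893.7323 ÷ 9 kcal/g = 99.3036 g.

99 g/day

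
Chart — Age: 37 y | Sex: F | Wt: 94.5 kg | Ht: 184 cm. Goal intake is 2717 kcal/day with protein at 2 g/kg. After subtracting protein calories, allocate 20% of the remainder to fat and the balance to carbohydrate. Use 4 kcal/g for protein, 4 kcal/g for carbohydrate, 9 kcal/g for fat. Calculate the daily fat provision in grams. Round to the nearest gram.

44 g/day

Protein = 2 × 94.5 = 189 g → 189 × 4 = 756 kcal.
Non-protein calories = 2717 − 756 = 1961 kcal.
Fat: 20% × 1961 = 392.2 kcal; carbohydrate: 1568.8 kcal.
Fat: 392.2 kcal ÷ 9 kcal/g = 43.5778 g.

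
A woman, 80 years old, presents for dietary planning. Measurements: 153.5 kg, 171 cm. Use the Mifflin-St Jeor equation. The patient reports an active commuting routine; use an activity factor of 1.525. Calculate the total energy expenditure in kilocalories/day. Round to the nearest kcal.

Mifflin-St Jeor (female): BMR = 10(153.5) + 6.25(171) − 5(80) − 161 = 1535 + 1068.75 − 400 − 161 = 2042.75 kcal/day.
TEE = BMR × activity factor = 2042.75 × 1.525 = 3115.1938 kcal/day.

3115 kilocalories/day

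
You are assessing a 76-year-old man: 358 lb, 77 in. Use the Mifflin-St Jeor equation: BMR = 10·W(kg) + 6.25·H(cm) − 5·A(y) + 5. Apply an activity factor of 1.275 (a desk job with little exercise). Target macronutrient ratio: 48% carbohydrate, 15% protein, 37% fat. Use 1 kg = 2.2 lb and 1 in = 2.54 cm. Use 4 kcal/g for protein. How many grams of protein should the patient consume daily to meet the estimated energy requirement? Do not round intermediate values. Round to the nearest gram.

Convert to metric: weight = 358 ÷ 2.2 = 162.7273 kg; height = 77 × 2.54 = 195.58 cm.
Mifflin-St Jeor (male): BMR = 10(162.7273) + 6.25(195.58) − 5(76) + 5 = 1627.2727 + 1222.375 − 380 + 5 = 2474.6477 kcal/day.
TEE = 2474.6477 × 1.275 = 3155.1759 kcal/day.
Protein energy = 15% × 3155.1759 = 473.2764 kcal.
Protein = 473.2764 ÷ 4 kcal/g = 118.3191 g.

118 g/day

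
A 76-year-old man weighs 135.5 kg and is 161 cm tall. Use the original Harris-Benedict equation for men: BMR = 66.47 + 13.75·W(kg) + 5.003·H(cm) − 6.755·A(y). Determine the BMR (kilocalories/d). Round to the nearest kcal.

Harris-Benedict: BMR = 66.47 + 13.75(135.5) + 5.003(161) − 6.755(76) = 2221.698 kcal/day.

2222 kilocalories/d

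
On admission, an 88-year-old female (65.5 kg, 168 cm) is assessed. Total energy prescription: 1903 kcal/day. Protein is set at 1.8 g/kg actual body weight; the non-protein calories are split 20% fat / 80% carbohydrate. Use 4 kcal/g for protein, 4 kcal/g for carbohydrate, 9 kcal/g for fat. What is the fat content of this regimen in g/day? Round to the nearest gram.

32 g/day

Protein = 1.8 × 65.5 = 117.9 g → 117.9 × 4 = 471.6 kcal.
Non-protein calories = 1903 − 471.6 = 1431.4 kcal.
Fat: 20% × 1431.4 = 286.28 kcal; carbohydrate: 1145.12 kcal.
Fat: 286.28 kcal ÷ 9 kcal/g = 31.8089 g.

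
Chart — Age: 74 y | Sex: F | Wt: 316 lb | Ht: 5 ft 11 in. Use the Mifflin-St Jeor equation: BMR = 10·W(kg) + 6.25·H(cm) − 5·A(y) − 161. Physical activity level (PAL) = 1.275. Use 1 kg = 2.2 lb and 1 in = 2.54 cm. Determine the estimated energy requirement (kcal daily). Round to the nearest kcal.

2591 kcal daily

Convert to metric: weight = 316 ÷ 2.2 = 143.6364 kg; height = (5×12 + 11) × 2.54 = 71 × 2.54 = 180.34 cm.
Mifflin-St Jeor (female): BMR = 10(143.6364) + 6.25(180.34) − 5(74) − 161 = 1436.3636 + 1127.125 − 370 − 161 = 2032.4886 kcal/day.
TEE = BMR × activity factor = 2032.4886 × 1.275 = 2591.423 kcal/day.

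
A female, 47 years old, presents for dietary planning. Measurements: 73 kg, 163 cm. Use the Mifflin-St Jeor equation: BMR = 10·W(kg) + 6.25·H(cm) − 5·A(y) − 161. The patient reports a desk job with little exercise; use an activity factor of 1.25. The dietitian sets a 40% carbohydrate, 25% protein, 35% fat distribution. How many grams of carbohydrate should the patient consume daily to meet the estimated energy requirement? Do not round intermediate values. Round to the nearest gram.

169 g/day

Mifflin-St Jeor (female): BMR = 10(73) + 6.25(163) − 5(47) − 161 = 730 + 1018.75 − 235 − 161 = 1352.75 kcal/day.
TEE = 1352.75 × 1.25 = 1690.9375 kcal/day.
Carbohydrate energy = 40% × 1690.9375 = 676.375 kcal.
Carbohydrate = 676.375 ÷ 4 kcal/g = 169.0938 g.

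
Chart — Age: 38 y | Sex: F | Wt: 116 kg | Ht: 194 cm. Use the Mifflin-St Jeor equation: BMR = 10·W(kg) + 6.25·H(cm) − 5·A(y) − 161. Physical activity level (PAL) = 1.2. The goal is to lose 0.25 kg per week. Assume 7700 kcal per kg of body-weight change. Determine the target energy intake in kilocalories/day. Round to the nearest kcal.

Mifflin-St Jeor (female): BMR = 10(116) + 6.25(194) − 5(38) − 161 = 1160 + 1212.5 − 190 − 161 = 2021.5 kcal/day.
TEE = 2021.5 × 1.2 = 2425.8 kcal/day.
Required daily deficit = 0.25 × 7700 ÷ 7 = 275 kcal/day.
Target intake = 2425.8 − 275 = 2150.8 kcal/day.

2151 kilocalories/day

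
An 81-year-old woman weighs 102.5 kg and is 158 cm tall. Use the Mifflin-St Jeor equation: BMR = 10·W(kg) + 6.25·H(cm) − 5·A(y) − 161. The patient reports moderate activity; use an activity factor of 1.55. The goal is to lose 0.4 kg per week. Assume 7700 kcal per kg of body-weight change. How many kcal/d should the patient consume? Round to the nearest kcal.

Mifflin-St Jeor (female): BMR = 10(102.5) + 6.25(158) − 5(81) − 161 = 1025 + 987.5 − 405 − 161 = 1446.5 kcal/day.
TEE = 1446.5 × 1.55 = 2242.075 kcal/day.
Required daily deficit = 0.4 × 7700 ÷ 7 = 440 kcal/day.
Target intake = 2242.075 − 440 = 1802.075 kcal/day.

1802 kcal/d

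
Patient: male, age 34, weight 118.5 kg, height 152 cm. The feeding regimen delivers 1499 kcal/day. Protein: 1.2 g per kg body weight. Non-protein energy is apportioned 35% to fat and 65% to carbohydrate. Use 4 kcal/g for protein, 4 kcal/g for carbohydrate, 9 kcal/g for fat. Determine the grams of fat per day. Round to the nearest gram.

36 g/day

Protein = 1.2 × 118.5 = 142.2 g → 142.2 × 4 = 568.8 kcal.
Non-protein calories = 1499 − 568.8 = 930.2 kcal.
Fat: 35% × 930.2 = 325.57 kcal; carbohydrate: 604.63 kcal.
Fat: 325.57 kcal ÷ 9 kcal/g = 36.1744 g.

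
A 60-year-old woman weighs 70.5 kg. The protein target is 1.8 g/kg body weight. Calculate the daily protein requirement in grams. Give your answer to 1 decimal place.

Protein = 1.8 g/kg × 70.5 kg = 126.9 g/day.

126.9 g/day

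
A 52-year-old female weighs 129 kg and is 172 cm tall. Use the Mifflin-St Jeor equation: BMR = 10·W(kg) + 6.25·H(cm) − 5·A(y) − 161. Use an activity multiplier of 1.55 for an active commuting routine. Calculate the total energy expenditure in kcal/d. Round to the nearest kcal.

Mifflin-St Jeor (female): BMR = 10(129) + 6.25(172) − 5(52) − 161 = 1290 + 1075 − 260 − 161 = 1944 kcal/day.
TEE = BMR × activity factor = 1944 × 1.55 = 3013.2 kcal/day.

3013 kcal/d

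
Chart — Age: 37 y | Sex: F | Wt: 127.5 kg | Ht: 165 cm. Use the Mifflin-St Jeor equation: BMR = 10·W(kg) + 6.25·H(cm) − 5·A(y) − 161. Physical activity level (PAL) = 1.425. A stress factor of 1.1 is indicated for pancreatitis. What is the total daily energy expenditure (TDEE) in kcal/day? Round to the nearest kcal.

3073 kcal/day

Mifflin-St Jeor (female): BMR = 10(127.5) + 6.25(165) − 5(37) − 161 = 1275 + 1031.25 − 185 − 161 = 1960.25 kcal/day.
TEE = BMR × activity factor = 1960.25 × 1.425 = 2793.3563 kcal/day.
Apply stress factor: 2793.3563 × 1.1 = 3072.6919 kcal/day.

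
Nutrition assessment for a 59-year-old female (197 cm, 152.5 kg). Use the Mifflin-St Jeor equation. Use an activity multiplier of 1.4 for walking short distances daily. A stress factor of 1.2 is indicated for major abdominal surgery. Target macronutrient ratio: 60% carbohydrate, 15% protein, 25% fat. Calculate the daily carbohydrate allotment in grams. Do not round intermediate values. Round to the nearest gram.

580 g/day

Mifflin-St Jeor (female): BMR = 10(152.5) + 6.25(197) − 5(59) − 161 = 1525 + 1231.25 − 295 − 161 = 2300.25 kcal/day.
TEE = 2300.25 × 1.4 = 3220.35 kcal/day.
With stress factor 1.2: 3220.35 × 1.2 = 3864.42 kcal/day.
Carbohydrate energy = 60% × 3864.42 = 2318.652 kcal.
Carbohydrate = 2318.652 ÷ 4 kcal/g = 579.663 g.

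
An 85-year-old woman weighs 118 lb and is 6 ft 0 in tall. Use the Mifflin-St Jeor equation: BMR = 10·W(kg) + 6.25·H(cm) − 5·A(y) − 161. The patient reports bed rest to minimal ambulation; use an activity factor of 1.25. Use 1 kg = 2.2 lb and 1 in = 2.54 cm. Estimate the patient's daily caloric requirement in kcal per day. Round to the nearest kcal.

Convert to metric: weight = 118 ÷ 2.2 = 53.6364 kg; height = (6×12 + 0) × 2.54 = 72 × 2.54 = 182.88 cm.
Mifflin-St Jeor (female): BMR = 10(53.6364) + 6.25(182.88) − 5(85) − 161 = 536.3636 + 1143 − 425 − 161 = 1093.3636 kcal/day.
TEE = BMR × activity factor = 1093.3636 × 1.25 = 1366.7045 kcal/day.

1367 kcal per day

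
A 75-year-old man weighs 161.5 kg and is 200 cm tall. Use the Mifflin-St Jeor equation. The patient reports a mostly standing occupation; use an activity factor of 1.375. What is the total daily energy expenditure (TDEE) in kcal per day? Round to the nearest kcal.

3431 kcal per day

Mifflin-St Jeor (male): BMR = 10(161.5) + 6.25(200) − 5(75) + 5 = 1615 + 1250 − 375 + 5 = 2495 kcal/day.
TEE = BMR × activity factor = 2495 × 1.375 = 3430.625 kcal/day.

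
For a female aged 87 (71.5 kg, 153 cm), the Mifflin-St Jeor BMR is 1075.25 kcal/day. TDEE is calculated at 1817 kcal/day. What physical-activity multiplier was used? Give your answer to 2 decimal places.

Activity factor = TEE ÷ BMR = 1817 ÷ 1075.25 = 1.69.

1.69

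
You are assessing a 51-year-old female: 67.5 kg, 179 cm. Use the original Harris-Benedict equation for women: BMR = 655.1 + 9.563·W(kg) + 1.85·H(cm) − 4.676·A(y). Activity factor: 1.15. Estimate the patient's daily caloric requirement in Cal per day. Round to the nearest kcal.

Harris-Benedict: BMR = 655.1 + 9.563(67.5) + 1.85(179) − 4.676(51) = 1393.2765 kcal/day.
TEE = BMR × activity factor = 1393.2765 × 1.15 = 1602.268 kcal/day.

1602 Cal per day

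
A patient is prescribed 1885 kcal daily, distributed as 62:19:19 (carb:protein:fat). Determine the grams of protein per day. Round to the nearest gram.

90 g/day

Protein energy = 19% × 1885 = 358.15 kcal.
At 4 kcal/g: 358.15 ÷ 4 = 89.5375 g.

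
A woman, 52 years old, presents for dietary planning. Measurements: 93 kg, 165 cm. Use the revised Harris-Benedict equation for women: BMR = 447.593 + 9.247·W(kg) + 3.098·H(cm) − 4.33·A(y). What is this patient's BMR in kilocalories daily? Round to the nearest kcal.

1594 kilocalories daily

Harris-Benedict: BMR = 447.593 + 9.247(93) + 3.098(165) − 4.33(52) = 1593.574 kcal/day.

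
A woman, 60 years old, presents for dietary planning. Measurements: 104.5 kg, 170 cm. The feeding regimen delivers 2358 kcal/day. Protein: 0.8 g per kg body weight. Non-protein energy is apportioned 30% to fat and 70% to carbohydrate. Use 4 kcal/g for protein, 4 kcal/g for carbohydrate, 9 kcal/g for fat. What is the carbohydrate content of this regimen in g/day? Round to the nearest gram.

Protein = 0.8 × 104.5 = 83.6 g → 83.6 × 4 = 334.4 kcal.
Non-protein calories = 2358 − 334.4 = 2023.6 kcal.
Fat: 30% × 2023.6 = 607.08 kcal; carbohydrate: 1416.52 kcal.
Carbohydrate: 1416.52 kcal ÷ 4 kcal/g = 354.13 g.

354 g/day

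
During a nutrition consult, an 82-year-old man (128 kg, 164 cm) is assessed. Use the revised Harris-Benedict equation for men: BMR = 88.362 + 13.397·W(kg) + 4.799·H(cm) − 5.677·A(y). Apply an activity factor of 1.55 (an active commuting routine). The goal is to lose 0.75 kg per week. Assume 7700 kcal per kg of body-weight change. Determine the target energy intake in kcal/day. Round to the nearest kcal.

2468 kcal/day

Harris-Benedict: BMR = 88.362 + 13.397(128) + 4.799(164) − 5.677(82) = 2124.7 kcal/day.
TEE = 2124.7 × 1.55 = 3293.285 kcal/day.
Required daily deficit = 0.75 × 7700 ÷ 7 = 825 kcal/day.
Target intake = 3293.285 − 825 = 2468.285 kcal/day.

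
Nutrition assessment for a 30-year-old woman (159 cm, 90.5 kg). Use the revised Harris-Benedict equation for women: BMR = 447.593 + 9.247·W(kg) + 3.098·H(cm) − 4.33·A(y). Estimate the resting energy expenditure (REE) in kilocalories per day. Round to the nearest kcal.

1647 kilocalories per day

Harris-Benedict: BMR = 447.593 + 9.247(90.5) + 3.098(159) − 4.33(30) = 1647.1285 kcal/day.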